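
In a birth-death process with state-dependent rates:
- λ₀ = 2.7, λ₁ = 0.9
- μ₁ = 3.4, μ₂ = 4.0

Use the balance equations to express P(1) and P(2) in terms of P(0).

Balance equations:
State 0: λ₀P₀ = μ₁P₁ → P₁ = (λ₀/μ₁)P₀ = (2.7/3.4)P₀ = 0.7941P₀
State 1: P₂ = (λ₀λ₁)/(μ₁μ₂)P₀ = (2.7×0.9)/(3.4×4.0)P₀ = 0.1787P₀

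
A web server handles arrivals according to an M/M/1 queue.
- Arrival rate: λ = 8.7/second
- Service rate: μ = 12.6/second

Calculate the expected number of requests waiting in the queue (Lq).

ρ = λ/μ = 8.7/12.6 = 0.6905
For M/M/1: Lq = λ²/(μ(μ-λ))
Lq = 75.69/(12.6 × 3.90)
Lq = 1.5403 requests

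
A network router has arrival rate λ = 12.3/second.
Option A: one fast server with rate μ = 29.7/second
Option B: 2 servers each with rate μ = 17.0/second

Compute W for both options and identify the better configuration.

Option A: single server μ = 29.7 (M/M/1)
  ρ_A = 12.3/29.7 = 0.4141
  W_A = 1/(μ-λ) = 1/(29.7-12.3) = 1/17.40 = 0.05747

Option B: 2 servers μ = 17.0 (M/M/2)
  ρ_B = λ/(cμ) = 12.3/(2×17.0) = 0.3618
  Offered load a = λ/μ = cρ = 12.3/17.0 = 0.7235
  P₀ = [ Σₙ₌₀^1 aⁿ/n! + a^2/(2!(1-ρ)) ]⁻¹
  Σ = a^0/0! + a^1/1! = 1.0000 + 0.7235 = 1.7235
  a^2/(2!(1-ρ)) = 0.5235/(2 × 0.6382) = 0.4101
  P₀ = 1/(1.7235 + 0.4101) = 0.4687
  Lq = P₀·a^2·ρ / (2!(1-ρ)²) = 0.46868 × 0.52349 × 0.36176 / (2 × 0.40734) = 0.1089
  Wq_B = Lq/λ = 0.10895/12.3 = 0.008858
  W_B = Wq_B + 1/μ = 0.008858 + 0.05882 = 0.06768

Since W_A = 0.05747 < W_B = 0.06768, Option A (single fast server) has the shorter time in system.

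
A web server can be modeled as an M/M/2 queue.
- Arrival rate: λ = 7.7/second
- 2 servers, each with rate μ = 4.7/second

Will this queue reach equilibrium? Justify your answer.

Stability requires ρ = λ/(cμ) < 1
ρ = 7.7/(2 × 4.7) = 7.7/9.40 = 0.8191
Since 0.8191 < 1, the system is STABLE.
The servers are busy 81.91% of the time.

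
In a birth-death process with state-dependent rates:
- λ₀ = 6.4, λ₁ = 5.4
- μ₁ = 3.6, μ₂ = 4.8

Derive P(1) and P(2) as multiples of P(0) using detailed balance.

Balance equations:
State 0: λ₀P₀ = μ₁P₁ → P₁ = (λ₀/μ₁)P₀ = (6.4/3.6)P₀ = 1.7778P₀
State 1: P₂ = (λ₀λ₁)/(μ₁μ₂)P₀ = (6.4×5.4)/(3.6×4.8)P₀ = 2.0000P₀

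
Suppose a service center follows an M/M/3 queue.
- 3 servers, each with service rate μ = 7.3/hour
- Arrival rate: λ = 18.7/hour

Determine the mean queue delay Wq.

Traffic intensity: ρ = λ/(cμ) = 18.7/(3×7.3) = 0.8539
Since ρ = 0.8539 < 1, system is stable.
Offered load a = λ/μ = cρ = 18.7/7.3 = 2.5616
P₀ = [ Σₙ₌₀^2 aⁿ/n! + a^3/(3!(1-ρ)) ]⁻¹
Σ = a^0/0! + a^1/1! + a^2/2! = 1.00000 + 2.56164 + 3.28101 = 6.8427
a^3/(3!(1-ρ)) = 16.8096/(6 × 0.146119) = 19.1734
P₀ = 1/(6.8427 + 19.1734) = 0.03844
Lq = P₀·a^3·ρ / (3!(1-ρ)²) = 0.038438 × 16.8096 × 0.85388 / (6 × 0.021351) = 4.3067
Wq = Lq/λ = 4.3067/18.7 = 0.2303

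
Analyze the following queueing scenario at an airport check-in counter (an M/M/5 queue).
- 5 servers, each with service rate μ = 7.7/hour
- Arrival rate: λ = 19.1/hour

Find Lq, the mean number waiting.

Traffic intensity: ρ = λ/(cμ) = 19.1/(5×7.7) = 0.4961
Since ρ = 0.4961 < 1, system is stable.
Offered load a = λ/μ = cρ = 19.1/7.7 = 2.4805
P₀ = [ Σₙ₌₀^4 aⁿ/n! + a^5/(5!(1-ρ)) ]⁻¹
Σ = a^0/0! + a^1/1! + a^2/2! + a^3/3! + a^4/4! = 1.00000 + 2.48052 + 3.07649 + 2.54376 + 1.57746 = 10.6782
a^5/(5!(1-ρ)) = 93.9103/(120 × 0.5039) = 1.5531
P₀ = 1/(10.6782 + 1.5531) = 0.08176
Lq = P₀·a^5·ρ / (5!(1-ρ)²) = 0.08176 × 93.9103 × 0.4961 / (120 × 0.2539) = 0.1250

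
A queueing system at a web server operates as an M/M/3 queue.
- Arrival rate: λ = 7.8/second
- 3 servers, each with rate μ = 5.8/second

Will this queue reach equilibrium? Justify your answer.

Stability requires ρ = λ/(cμ) < 1
ρ = 7.8/(3 × 5.8) = 7.8/17.40 = 0.4483
Since 0.4483 < 1, the system is STABLE.
The servers are busy 44.83% of the time.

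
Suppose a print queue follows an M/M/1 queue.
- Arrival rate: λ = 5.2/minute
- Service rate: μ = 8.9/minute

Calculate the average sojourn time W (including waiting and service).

First, compute utilization: ρ = λ/μ = 5.2/8.9 = 0.5843
For M/M/1: W = 1/(μ-λ)
W = 1/(8.9-5.2) = 1/3.70
W = 0.2703 minutes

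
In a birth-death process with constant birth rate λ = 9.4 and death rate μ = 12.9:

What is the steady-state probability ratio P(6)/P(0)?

For constant rates: P(n)/P(0) = (λ/μ)^n
P(6)/P(0) = (9.4/12.9)^6 = 0.7287^6 = 0.1497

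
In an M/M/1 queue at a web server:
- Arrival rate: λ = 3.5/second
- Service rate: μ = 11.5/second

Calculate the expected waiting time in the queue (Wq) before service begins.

First, compute utilization: ρ = λ/μ = 3.5/11.5 = 0.3043
For M/M/1: Wq = λ/(μ(μ-λ))
Wq = 3.5/(11.5 × (11.5-3.5))
Wq = 3.5/(11.5 × 8.00)
Wq = 0.03804 seconds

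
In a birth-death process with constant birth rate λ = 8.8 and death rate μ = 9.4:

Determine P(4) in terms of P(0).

For constant rates: P(n)/P(0) = (λ/μ)^n
P(4)/P(0) = (8.8/9.4)^4 = 0.93617^4 = 0.7681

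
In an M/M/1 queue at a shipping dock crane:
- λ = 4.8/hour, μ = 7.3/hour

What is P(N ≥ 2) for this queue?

ρ = λ/μ = 4.8/7.3 = 0.657534
P(N ≥ n) = ρⁿ
P(N ≥ 2) = 0.657534^2
P(N ≥ 2) = 0.4324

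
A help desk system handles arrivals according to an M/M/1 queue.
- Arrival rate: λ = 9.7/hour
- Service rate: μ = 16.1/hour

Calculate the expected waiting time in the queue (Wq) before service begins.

First, compute utilization: ρ = λ/μ = 9.7/16.1 = 0.6025
For M/M/1: Wq = λ/(μ(μ-λ))
Wq = 9.7/(16.1 × (16.1-9.7))
Wq = 9.7/(16.1 × 6.40)
Wq = 0.09414 hours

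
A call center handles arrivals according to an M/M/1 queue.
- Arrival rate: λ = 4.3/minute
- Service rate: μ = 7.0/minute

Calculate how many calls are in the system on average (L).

ρ = λ/μ = 4.3/7.0 = 0.6143
For M/M/1: L = λ/(μ-λ)
L = 4.3/(7.0-4.3) = 4.3/2.70
L = 1.5926 calls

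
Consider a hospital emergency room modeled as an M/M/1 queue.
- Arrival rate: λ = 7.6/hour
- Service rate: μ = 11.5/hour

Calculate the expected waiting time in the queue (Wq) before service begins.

First, compute utilization: ρ = λ/μ = 7.6/11.5 = 0.6609
For M/M/1: Wq = λ/(μ(μ-λ))
Wq = 7.6/(11.5 × (11.5-7.6))
Wq = 7.6/(11.5 × 3.90)
Wq = 0.1695 hours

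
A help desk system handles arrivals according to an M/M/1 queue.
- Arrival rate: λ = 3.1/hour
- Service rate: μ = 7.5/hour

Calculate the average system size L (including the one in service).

ρ = λ/μ = 3.1/7.5 = 0.4133
For M/M/1: L = λ/(μ-λ)
L = 3.1/(7.5-3.1) = 3.1/4.40
L = 0.7045 tickets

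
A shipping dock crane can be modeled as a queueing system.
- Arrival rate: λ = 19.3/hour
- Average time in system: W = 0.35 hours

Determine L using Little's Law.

Little's Law: L = λW
L = 19.3 × 0.35 = 6.7550 containers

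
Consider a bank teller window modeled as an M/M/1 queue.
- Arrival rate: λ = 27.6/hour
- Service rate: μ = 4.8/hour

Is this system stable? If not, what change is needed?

Stability requires ρ = λ/(cμ) < 1
ρ = 27.6/(1 × 4.8) = 27.6/4.80 = 5.7500
Since 5.7500 ≥ 1, the system is UNSTABLE.
Queue grows without bound. Need μ > λ = 27.6.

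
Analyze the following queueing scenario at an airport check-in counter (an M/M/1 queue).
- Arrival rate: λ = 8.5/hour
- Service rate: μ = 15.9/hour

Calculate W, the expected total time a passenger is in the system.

First, compute utilization: ρ = λ/μ = 8.5/15.9 = 0.5346
For M/M/1: W = 1/(μ-λ)
W = 1/(15.9-8.5) = 1/7.40
W = 0.1351 hours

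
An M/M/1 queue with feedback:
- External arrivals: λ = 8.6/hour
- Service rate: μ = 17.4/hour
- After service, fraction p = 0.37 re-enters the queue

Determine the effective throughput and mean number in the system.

Effective arrival rate: λ_eff = λ/(1-p) = 8.6/(1-0.37) = 8.6/0.63 = 13.6508
ρ = λ_eff/μ = 13.6508/17.4 = 0.78453
L = ρ/(1-ρ) = 0.78453/(1-0.78453) = 3.6410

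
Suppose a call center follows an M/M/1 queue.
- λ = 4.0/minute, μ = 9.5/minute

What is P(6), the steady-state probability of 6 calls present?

ρ = λ/μ = 4.0/9.5 = 0.42105
P(n) = (1-ρ)ρⁿ
P(6) = (1-0.42105) × 0.42105^6
P(6) = 0.5790 × 0.005572
P(6) = 0.003226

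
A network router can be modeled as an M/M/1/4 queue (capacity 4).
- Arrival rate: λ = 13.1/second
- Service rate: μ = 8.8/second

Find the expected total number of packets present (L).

ρ = λ/μ = 13.1/8.8 = 1.48864
P₀ = (1-ρ)/(1-ρ^(K+1)) = (1-1.48864)/(1-1.48864^5) = -0.4886/-6.3105 = 0.07743
P_K = P₀×ρ^K = 0.07743 × 1.48864^4 = 0.07743 × 4.9109 = 0.3803
L = ρ[1 - (K+1)ρ^K + Kρ^(K+1)] / [(1-ρ)(1-ρ^(K+1))]
L = 1.48864 × (1 - 5×4.91087 + 4×7.31052) / ((1 - 1.48864) × (1 - 7.31052)) = 2.7458 packets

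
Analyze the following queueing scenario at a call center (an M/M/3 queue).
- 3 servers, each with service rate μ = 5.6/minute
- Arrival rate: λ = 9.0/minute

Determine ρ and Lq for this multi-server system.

Traffic intensity: ρ = λ/(cμ) = 9.0/(3×5.6) = 0.5357
Since ρ = 0.5357 < 1, system is stable.
Offered load a = λ/μ = cρ = 9.0/5.6 = 1.6071
P₀ = [ Σₙ₌₀^2 aⁿ/n! + a^3/(3!(1-ρ)) ]⁻¹
Σ = a^0/0! + a^1/1! + a^2/2! = 1.0000 + 1.6071 + 1.2915 = 3.8986
a^3/(3!(1-ρ)) = 4.1511/(6 × 0.4643) = 1.4901
P₀ = 1/(3.8986 + 1.4901) = 0.1856
Lq = P₀·a^3·ρ / (3!(1-ρ)²) = 0.1856 × 4.1511 × 0.5357 / (6 × 0.2156) = 0.3191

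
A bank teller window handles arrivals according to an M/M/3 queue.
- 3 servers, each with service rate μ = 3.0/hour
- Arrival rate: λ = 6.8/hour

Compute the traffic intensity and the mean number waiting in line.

Traffic intensity: ρ = λ/(cμ) = 6.8/(3×3.0) = 0.7556
Since ρ = 0.7556 < 1, system is stable.
Offered load a = λ/μ = cρ = 6.8/3.0 = 2.2667
P₀ = [ Σₙ₌₀^2 aⁿ/n! + a^3/(3!(1-ρ)) ]⁻¹
Σ = a^0/0! + a^1/1! + a^2/2! = 1.0000 + 2.2667 + 2.5689 = 5.8356
a^3/(3!(1-ρ)) = 11.6456/(6 × 0.244444) = 7.9402
P₀ = 1/(5.8356 + 7.9402) = 0.07259
Lq = P₀·a^3·ρ / (3!(1-ρ)²) = 0.072591 × 11.6456 × 0.75556 / (6 × 0.059753) = 1.7816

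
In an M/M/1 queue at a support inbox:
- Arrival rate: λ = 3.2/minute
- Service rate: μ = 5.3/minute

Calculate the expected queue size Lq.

ρ = λ/μ = 3.2/5.3 = 0.6038
For M/M/1: Lq = λ²/(μ(μ-λ))
Lq = 10.24/(5.3 × 2.10)
Lq = 0.9200 emails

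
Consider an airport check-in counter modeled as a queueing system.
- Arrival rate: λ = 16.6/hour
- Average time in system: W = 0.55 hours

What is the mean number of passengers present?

Little's Law: L = λW
L = 16.6 × 0.55 = 9.1300 passengers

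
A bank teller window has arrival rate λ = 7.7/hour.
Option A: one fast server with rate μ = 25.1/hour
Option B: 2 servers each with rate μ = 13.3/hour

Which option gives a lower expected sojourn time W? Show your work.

Option A: single server μ = 25.1 (M/M/1)
  ρ_A = 7.7/25.1 = 0.3068
  W_A = 1/(μ-λ) = 1/(25.1-7.7) = 1/17.40 = 0.05747

Option B: 2 servers μ = 13.3 (M/M/2)
  ρ_B = λ/(cμ) = 7.7/(2×13.3) = 0.2895
  Offered load a = λ/μ = cρ = 7.7/13.3 = 0.5789
  P₀ = [ Σₙ₌₀^1 aⁿ/n! + a^2/(2!(1-ρ)) ]⁻¹
  Σ = a^0/0! + a^1/1! = 1.0000 + 0.5789 = 1.5789
  a^2/(2!(1-ρ)) = 0.3352/(2 × 0.7105) = 0.2359
  P₀ = 1/(1.5789 + 0.2359) = 0.5510
  Lq = P₀·a^2·ρ / (2!(1-ρ)²) = 0.55102 × 0.33518 × 0.28947 / (2 × 0.50485) = 0.05295
  Wq_B = Lq/λ = 0.05295/7.7 = 0.0068766
  W_B = Wq_B + 1/μ = 0.0068766 + 0.075188 = 0.08206

Since W_A = 0.05747 < W_B = 0.08206, Option A (single fast server) has the shorter time in system.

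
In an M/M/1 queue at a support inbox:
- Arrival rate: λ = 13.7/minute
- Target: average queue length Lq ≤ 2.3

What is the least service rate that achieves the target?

For M/M/1: Lq = λ²/(μ(μ-λ))
Need Lq ≤ 2.3, i.e. μ(μ-λ) ≥ λ²/2.3
μ² - 13.7μ - 187.69/2.3 ≥ 0  →  μ² - 13.7μ - 81.60435 ≥ 0
Quadratic formula (positive root): μ = [λ + √(λ² + 4×81.60435)]/2
Discriminant: 187.69 + 4×81.60435 = 514.1074, √514.1074 = 22.67394
μ ≥ (13.7 + 22.67394)/2 = 18.1870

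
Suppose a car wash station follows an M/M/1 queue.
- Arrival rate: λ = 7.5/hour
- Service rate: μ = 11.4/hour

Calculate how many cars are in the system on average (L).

ρ = λ/μ = 7.5/11.4 = 0.6579
For M/M/1: L = λ/(μ-λ)
L = 7.5/(11.4-7.5) = 7.5/3.90
L = 1.9231 cars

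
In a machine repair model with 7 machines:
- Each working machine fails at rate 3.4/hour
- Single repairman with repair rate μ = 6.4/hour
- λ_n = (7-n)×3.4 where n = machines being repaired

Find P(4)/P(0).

P(4)/P(0) = ∏_{i=0}^{4-1} λ_i/μ_{i+1}
= (7-0)×3.4/6.4 × (7-1)×3.4/6.4 × (7-2)×3.4/6.4 × (7-3)×3.4/6.4
= 66.9075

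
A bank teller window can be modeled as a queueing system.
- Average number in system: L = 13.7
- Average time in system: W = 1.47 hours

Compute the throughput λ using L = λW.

Little's Law: L = λW, so λ = L/W
λ = 13.7/1.47 = 9.3197 transactions/hour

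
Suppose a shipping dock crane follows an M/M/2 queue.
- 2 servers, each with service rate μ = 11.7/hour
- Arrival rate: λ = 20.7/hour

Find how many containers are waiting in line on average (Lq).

Traffic intensity: ρ = λ/(cμ) = 20.7/(2×11.7) = 0.8846
Since ρ = 0.8846 < 1, system is stable.
Offered load a = λ/μ = cρ = 20.7/11.7 = 1.7692
P₀ = [ Σₙ₌₀^1 aⁿ/n! + a^2/(2!(1-ρ)) ]⁻¹
Σ = a^0/0! + a^1/1! = 1.0000 + 1.7692 = 2.7692
a^2/(2!(1-ρ)) = 3.13018/(2 × 0.115385) = 13.5641
P₀ = 1/(2.7692 + 13.5641) = 0.06122
Lq = P₀·a^2·ρ / (2!(1-ρ)²) = 0.0612245 × 3.13018 × 0.884615 / (2 × 0.0133136) = 6.3668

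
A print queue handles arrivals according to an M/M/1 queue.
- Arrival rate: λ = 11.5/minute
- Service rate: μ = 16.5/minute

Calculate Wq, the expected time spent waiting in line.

First, compute utilization: ρ = λ/μ = 11.5/16.5 = 0.6970
For M/M/1: Wq = λ/(μ(μ-λ))
Wq = 11.5/(16.5 × (16.5-11.5))
Wq = 11.5/(16.5 × 5.00)
Wq = 0.1394 minutes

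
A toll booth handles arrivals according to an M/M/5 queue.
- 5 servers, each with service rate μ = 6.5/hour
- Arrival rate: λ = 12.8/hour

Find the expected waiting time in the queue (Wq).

Traffic intensity: ρ = λ/(cμ) = 12.8/(5×6.5) = 0.3938
Since ρ = 0.3938 < 1, system is stable.
Offered load a = λ/μ = cρ = 12.8/6.5 = 1.9692
P₀ = [ Σₙ₌₀^4 aⁿ/n! + a^5/(5!(1-ρ)) ]⁻¹
Σ = a^0/0! + a^1/1! + a^2/2! + a^3/3! + a^4/4! = 1.00000 + 1.96923 + 1.93893 + 1.27274 + 0.626578 = 6.8075
a^5/(5!(1-ρ)) = 29.6130/(120 × 0.6062) = 0.4071
P₀ = 1/(6.8075 + 0.4071) = 0.1386
Lq = P₀·a^5·ρ / (5!(1-ρ)²) = 0.1386 × 29.6130 × 0.3938 / (120 × 0.3674) = 0.03666
Wq = Lq/λ = 0.03666/12.8 = 0.002864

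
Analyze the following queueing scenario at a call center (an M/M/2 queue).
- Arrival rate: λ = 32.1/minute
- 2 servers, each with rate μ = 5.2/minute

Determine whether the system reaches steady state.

Stability requires ρ = λ/(cμ) < 1
ρ = 32.1/(2 × 5.2) = 32.1/10.40 = 3.0865
Since 3.0865 ≥ 1, the system is UNSTABLE.
Need c > λ/μ = 32.1/5.2 = 6.17.
Minimum servers needed: c = 7.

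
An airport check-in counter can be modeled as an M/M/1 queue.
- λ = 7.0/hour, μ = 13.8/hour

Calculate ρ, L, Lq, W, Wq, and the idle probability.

Step 1: ρ = λ/μ = 7.0/13.8 = 0.5072
Step 2: L = λ/(μ-λ) = 7.0/6.80 = 1.0294
Step 3: Lq = λ²/(μ(μ-λ)) = 49.00/(13.8×6.80) = 0.5222
Step 4: W = 1/(μ-λ) = 1/6.80 = 0.14706
Step 5: Wq = λ/(μ(μ-λ)) = 7.0/(13.8×6.80) = 0.07460
Step 6: P(0) = 1-ρ = 0.4928
Verify: L = λW = 7.0×0.14706 = 1.0294 ✔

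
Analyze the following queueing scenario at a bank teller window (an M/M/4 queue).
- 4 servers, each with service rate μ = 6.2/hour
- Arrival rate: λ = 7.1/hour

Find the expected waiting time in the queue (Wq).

Traffic intensity: ρ = λ/(cμ) = 7.1/(4×6.2) = 0.2863
Since ρ = 0.2863 < 1, system is stable.
Offered load a = λ/μ = cρ = 7.1/6.2 = 1.1452
P₀ = [ Σₙ₌₀^3 aⁿ/n! + a^4/(4!(1-ρ)) ]⁻¹
Σ = a^0/0! + a^1/1! + a^2/2! + a^3/3! = 1.0000 + 1.1452 + 0.6557 + 0.2503 = 3.0512
a^4/(4!(1-ρ)) = 1.7198/(24 × 0.7137) = 0.1004
P₀ = 1/(3.0512 + 0.1004) = 0.3173
Lq = P₀·a^4·ρ / (4!(1-ρ)²) = 0.3173 × 1.7198 × 0.2863 / (24 × 0.5094) = 0.01278
Wq = Lq/λ = 0.01278/7.1 = 0.001800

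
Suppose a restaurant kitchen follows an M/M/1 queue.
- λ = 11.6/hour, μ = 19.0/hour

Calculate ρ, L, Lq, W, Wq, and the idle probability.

Step 1: ρ = λ/μ = 11.6/19.0 = 0.6105
Step 2: L = λ/(μ-λ) = 11.6/7.40 = 1.5676
Step 3: Lq = λ²/(μ(μ-λ)) = 134.56/(19.0×7.40) = 0.9570
Step 4: W = 1/(μ-λ) = 1/7.40 = 0.13514
Step 5: Wq = λ/(μ(μ-λ)) = 11.6/(19.0×7.40) = 0.08250
Step 6: P(0) = 1-ρ = 0.3895
Verify: L = λW = 11.6×0.13514 = 1.5676 ✔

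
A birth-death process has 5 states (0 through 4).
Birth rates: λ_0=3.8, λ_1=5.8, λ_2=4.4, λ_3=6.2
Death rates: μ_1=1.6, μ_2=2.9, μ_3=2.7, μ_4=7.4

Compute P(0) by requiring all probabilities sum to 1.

Ratios P(n)/P(0) = (λ₀···λₙ₋₁)/(μ₁···μₙ):
P(1)/P(0) = (3.8)/(1.6) = 2.3750
P(2)/P(0) = (3.8×5.8)/(1.6×2.9) = 4.7500
P(3)/P(0) = (3.8×5.8×4.4)/(1.6×2.9×2.7) = 7.7407
P(4)/P(0) = (3.8×5.8×4.4×6.2)/(1.6×2.9×2.7×7.4) = 6.4855

Normalization: ∑ P(n) = 1
P(0) × (1.0000 + 2.3750 + 4.7500 + 7.7407 + 6.4855) = 1
P(0) × 22.3512 = 1
P(0) = 1/22.3512 = 0.04474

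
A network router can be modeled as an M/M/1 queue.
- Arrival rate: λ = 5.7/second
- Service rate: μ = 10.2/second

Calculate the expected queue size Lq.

ρ = λ/μ = 5.7/10.2 = 0.5588
For M/M/1: Lq = λ²/(μ(μ-λ))
Lq = 32.49/(10.2 × 4.50)
Lq = 0.7078 packets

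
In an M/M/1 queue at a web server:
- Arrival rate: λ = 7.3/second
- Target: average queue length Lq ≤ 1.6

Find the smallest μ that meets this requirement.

For M/M/1: Lq = λ²/(μ(μ-λ))
Need Lq ≤ 1.6, i.e. μ(μ-λ) ≥ λ²/1.6
μ² - 7.3μ - 53.29/1.6 ≥ 0  →  μ² - 7.3μ - 33.30625 ≥ 0
Quadratic formula (positive root): μ = [λ + √(λ² + 4×33.30625)]/2
Discriminant: 53.29 + 4×33.30625 = 186.5150, √186.5150 = 13.6570
μ ≥ (7.3 + 13.6570)/2 = 10.4785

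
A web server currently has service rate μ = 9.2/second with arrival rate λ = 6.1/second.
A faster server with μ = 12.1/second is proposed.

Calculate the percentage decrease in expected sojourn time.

System 1: ρ₁ = 6.1/9.2 = 0.6630, W₁ = 1/(9.2-6.1) = 0.3226
System 2: ρ₂ = 6.1/12.1 = 0.5041, W₂ = 1/(12.1-6.1) = 0.1667
Improvement: (W₁-W₂)/W₁ = (0.3226-0.1667)/0.3226 = 48.33%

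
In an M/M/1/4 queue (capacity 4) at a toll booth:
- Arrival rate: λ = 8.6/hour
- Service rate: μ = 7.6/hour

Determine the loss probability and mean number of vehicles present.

ρ = λ/μ = 8.6/7.6 = 1.1316
P₀ = (1-ρ)/(1-ρ^(K+1)) = (1-1.1316)/(1-1.1316^5) = -0.1316/-0.8555 = 0.1538
P_K = P₀×ρ^K = 0.1538 × 1.1316^4 = 0.1538 × 1.6397 = 0.2522
Blocking probability P_4 = 0.2522 (25.22%)
L = ρ[1 - (K+1)ρ^K + Kρ^(K+1)] / [(1-ρ)(1-ρ^(K+1))]
L = 1.1316 × (1 - 5×1.639728 + 4×1.855516) / ((1 - 1.1316) × (1 - 1.855516)) = 2.2456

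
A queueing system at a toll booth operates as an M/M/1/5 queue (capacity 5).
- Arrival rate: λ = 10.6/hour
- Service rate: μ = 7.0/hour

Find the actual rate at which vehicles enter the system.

ρ = λ/μ = 10.6/7.0 = 1.5143
P₀ = (1-ρ)/(1-ρ^(K+1)) = (1-1.5143)/(1-1.5143^6) = -0.5143/-11.0579 = 0.04651
P_K = P₀×ρ^K = 0.04651 × 1.5143^5 = 0.04651 × 7.9627 = 0.3703
λ_eff = λ(1-P_K) = 10.6 × (1 - 0.37034) = 10.6 × 0.62966 = 6.6744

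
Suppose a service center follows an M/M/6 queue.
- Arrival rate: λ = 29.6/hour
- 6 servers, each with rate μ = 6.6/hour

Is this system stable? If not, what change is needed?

Stability requires ρ = λ/(cμ) < 1
ρ = 29.6/(6 × 6.6) = 29.6/39.60 = 0.7475
Since 0.7475 < 1, the system is STABLE.
The servers are busy 74.75% of the time.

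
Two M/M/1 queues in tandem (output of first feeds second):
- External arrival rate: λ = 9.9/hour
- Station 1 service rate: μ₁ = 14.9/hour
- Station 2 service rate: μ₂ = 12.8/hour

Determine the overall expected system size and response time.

By Jackson's theorem, each station behaves as independent M/M/1.
Station 1: ρ₁ = 9.9/14.9 = 0.6644, L₁ = ρ₁/(1-ρ₁) = λ/(μ₁-λ) = 9.9/5.00 = 1.9800
Station 2: ρ₂ = 9.9/12.8 = 0.7734, L₂ = ρ₂/(1-ρ₂) = λ/(μ₂-λ) = 9.9/2.90 = 3.4138
Total: L = L₁ + L₂ = 1.9800 + 3.4138 = 5.3938
W = L/λ = 5.3938/9.9 = 0.5448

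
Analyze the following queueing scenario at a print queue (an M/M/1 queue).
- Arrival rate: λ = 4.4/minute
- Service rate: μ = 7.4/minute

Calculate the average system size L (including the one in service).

ρ = λ/μ = 4.4/7.4 = 0.5946
For M/M/1: L = λ/(μ-λ)
L = 4.4/(7.4-4.4) = 4.4/3.00
L = 1.4667 jobs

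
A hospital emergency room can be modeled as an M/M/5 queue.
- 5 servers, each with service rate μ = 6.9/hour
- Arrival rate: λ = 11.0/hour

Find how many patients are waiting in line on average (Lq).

Traffic intensity: ρ = λ/(cμ) = 11.0/(5×6.9) = 0.3188
Since ρ = 0.3188 < 1, system is stable.
Offered load a = λ/μ = cρ = 11.0/6.9 = 1.5942
P₀ = [ Σₙ₌₀^4 aⁿ/n! + a^5/(5!(1-ρ)) ]⁻¹
Σ = a^0/0! + a^1/1! + a^2/2! + a^3/3! + a^4/4! = 1.0000 + 1.5942 + 1.2707 + 0.6753 + 0.2691 = 4.8093
a^5/(5!(1-ρ)) = 10.2972/(120 × 0.6812) = 0.1260
P₀ = 1/(4.8093 + 0.1260) = 0.2026
Lq = P₀·a^5·ρ / (5!(1-ρ)²) = 0.20262 × 10.2972 × 0.31884 / (120 × 0.46398) = 0.01195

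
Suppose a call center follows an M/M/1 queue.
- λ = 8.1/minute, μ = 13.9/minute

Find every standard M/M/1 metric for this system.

Step 1: ρ = λ/μ = 8.1/13.9 = 0.5827
Step 2: L = λ/(μ-λ) = 8.1/5.80 = 1.3966
Step 3: Lq = λ²/(μ(μ-λ)) = 65.61/(13.9×5.80) = 0.8138
Step 4: W = 1/(μ-λ) = 1/5.80 = 0.172414
Step 5: Wq = λ/(μ(μ-λ)) = 8.1/(13.9×5.80) = 0.1005
Step 6: P(0) = 1-ρ = 0.4173
Verify: L = λW = 8.1×0.172414 = 1.3966 ✔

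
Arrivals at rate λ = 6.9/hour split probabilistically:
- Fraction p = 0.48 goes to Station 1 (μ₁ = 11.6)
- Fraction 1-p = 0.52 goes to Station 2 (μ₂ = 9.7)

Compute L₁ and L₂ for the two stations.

Effective rates: λ₁ = 6.9×0.48 = 3.312, λ₂ = 6.9×0.52 = 3.588
Station 1: ρ₁ = 3.312/11.6 = 0.2855, L₁ = ρ₁/(1-ρ₁) = 0.2855/(1-0.2855) = 0.3996
Station 2: ρ₂ = 3.588/9.7 = 0.3699, L₂ = ρ₂/(1-ρ₂) = 0.3699/(1-0.3699) = 0.5870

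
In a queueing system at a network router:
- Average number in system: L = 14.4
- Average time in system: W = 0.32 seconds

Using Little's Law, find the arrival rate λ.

Little's Law: L = λW, so λ = L/W
λ = 14.4/0.32 = 45.0000 packets/second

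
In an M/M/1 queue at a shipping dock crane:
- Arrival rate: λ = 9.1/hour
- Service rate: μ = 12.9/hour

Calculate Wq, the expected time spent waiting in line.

First, compute utilization: ρ = λ/μ = 9.1/12.9 = 0.7054
For M/M/1: Wq = λ/(μ(μ-λ))
Wq = 9.1/(12.9 × (12.9-9.1))
Wq = 9.1/(12.9 × 3.80)
Wq = 0.1856 hours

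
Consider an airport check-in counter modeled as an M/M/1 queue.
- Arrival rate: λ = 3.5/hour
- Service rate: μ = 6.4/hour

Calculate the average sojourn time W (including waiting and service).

First, compute utilization: ρ = λ/μ = 3.5/6.4 = 0.5469
For M/M/1: W = 1/(μ-λ)
W = 1/(6.4-3.5) = 1/2.90
W = 0.3448 hours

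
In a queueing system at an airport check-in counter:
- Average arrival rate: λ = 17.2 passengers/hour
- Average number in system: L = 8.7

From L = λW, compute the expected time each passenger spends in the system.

Little's Law: L = λW, so W = L/λ
W = 8.7/17.2 = 0.5058 hours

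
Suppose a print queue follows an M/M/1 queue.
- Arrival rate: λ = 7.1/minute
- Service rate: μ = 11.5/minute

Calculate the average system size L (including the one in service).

ρ = λ/μ = 7.1/11.5 = 0.6174
For M/M/1: L = λ/(μ-λ)
L = 7.1/(11.5-7.1) = 7.1/4.40
L = 1.6136 jobs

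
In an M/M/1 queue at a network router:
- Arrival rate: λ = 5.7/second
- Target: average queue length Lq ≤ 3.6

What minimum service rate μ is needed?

For M/M/1: Lq = λ²/(μ(μ-λ))
Need Lq ≤ 3.6, i.e. μ(μ-λ) ≥ λ²/3.6
μ² - 5.7μ - 32.49/3.6 ≥ 0  →  μ² - 5.7μ - 9.0250 ≥ 0
Quadratic formula (positive root): μ = [λ + √(λ² + 4×9.0250)]/2
Discriminant: 32.49 + 4×9.0250 = 68.5900, √68.5900 = 8.28191
μ ≥ (5.7 + 8.28191)/2 = 6.9910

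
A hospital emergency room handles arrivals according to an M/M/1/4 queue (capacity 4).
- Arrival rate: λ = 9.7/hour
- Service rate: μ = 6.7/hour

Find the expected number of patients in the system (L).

ρ = λ/μ = 9.7/6.7 = 1.44776
P₀ = (1-ρ)/(1-ρ^(K+1)) = (1-1.44776)/(1-1.44776^5) = -0.44776/-5.3604 = 0.08353
P_K = P₀×ρ^K = 0.08353 × 1.44776^4 = 0.08353 × 4.3933 = 0.3670
L = ρ[1 - (K+1)ρ^K + Kρ^(K+1)] / [(1-ρ)(1-ρ^(K+1))]
L = 1.44776 × (1 - 5×4.39325 + 4×6.36038) / ((1 - 1.44776) × (1 - 6.36038)) = 2.6994 patients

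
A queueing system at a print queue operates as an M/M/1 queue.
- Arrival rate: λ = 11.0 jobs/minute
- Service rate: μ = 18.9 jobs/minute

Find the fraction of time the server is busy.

Server utilization: ρ = λ/μ
ρ = 11.0/18.9 = 0.5820
The server is busy 58.20% of the time.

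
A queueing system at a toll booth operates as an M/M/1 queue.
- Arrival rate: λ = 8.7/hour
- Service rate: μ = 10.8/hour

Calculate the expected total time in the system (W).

First, compute utilization: ρ = λ/μ = 8.7/10.8 = 0.8056
For M/M/1: W = 1/(μ-λ)
W = 1/(10.8-8.7) = 1/2.10
W = 0.4762 hours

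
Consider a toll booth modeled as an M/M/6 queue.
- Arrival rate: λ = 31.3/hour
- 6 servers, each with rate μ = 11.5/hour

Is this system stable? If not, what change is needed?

Stability requires ρ = λ/(cμ) < 1
ρ = 31.3/(6 × 11.5) = 31.3/69.00 = 0.4536
Since 0.4536 < 1, the system is STABLE.
The servers are busy 45.36% of the time.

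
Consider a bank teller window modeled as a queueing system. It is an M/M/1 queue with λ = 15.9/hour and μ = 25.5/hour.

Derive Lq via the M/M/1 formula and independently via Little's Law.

Method 1 (direct): Lq = λ²/(μ(μ-λ)) = 252.81/(25.5 × 9.60) = 1.0327

Method 2 (Little's Law):
W = 1/(μ-λ) = 1/9.60 = 0.10417
Wq = W - 1/μ = 0.10417 - 0.039216 = 0.06495
Lq = λWq = 15.9 × 0.06495 = 1.0327 ✔ (matches Method 1)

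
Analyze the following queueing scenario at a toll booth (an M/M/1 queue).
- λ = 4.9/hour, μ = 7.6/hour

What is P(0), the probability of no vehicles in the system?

ρ = λ/μ = 4.9/7.6 = 0.6447
P(0) = 1 - ρ = 1 - 0.6447 = 0.3553
The server is idle 35.53% of the time.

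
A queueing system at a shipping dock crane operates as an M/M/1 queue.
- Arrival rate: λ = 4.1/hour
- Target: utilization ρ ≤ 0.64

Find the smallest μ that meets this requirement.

ρ = λ/μ, so μ = λ/ρ
μ ≥ 4.1/0.64 = 6.4062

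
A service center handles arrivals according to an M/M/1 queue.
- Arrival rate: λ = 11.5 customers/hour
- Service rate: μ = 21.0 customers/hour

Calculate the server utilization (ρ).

Server utilization: ρ = λ/μ
ρ = 11.5/21.0 = 0.5476
The server is busy 54.76% of the time.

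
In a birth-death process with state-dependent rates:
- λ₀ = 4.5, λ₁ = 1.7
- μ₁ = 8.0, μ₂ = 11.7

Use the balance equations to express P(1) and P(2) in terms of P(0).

Balance equations:
State 0: λ₀P₀ = μ₁P₁ → P₁ = (λ₀/μ₁)P₀ = (4.5/8.0)P₀ = 0.5625P₀
State 1: P₂ = (λ₀λ₁)/(μ₁μ₂)P₀ = (4.5×1.7)/(8.0×11.7)P₀ = 0.08173P₀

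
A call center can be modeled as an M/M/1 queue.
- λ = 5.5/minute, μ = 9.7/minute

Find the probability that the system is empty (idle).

ρ = λ/μ = 5.5/9.7 = 0.5670
P(0) = 1 - ρ = 1 - 0.5670 = 0.4330
The server is idle 43.30% of the time.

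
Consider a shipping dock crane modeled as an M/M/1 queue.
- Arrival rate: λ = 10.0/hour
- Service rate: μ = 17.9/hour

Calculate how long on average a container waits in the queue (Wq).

First, compute utilization: ρ = λ/μ = 10.0/17.9 = 0.5587
For M/M/1: Wq = λ/(μ(μ-λ))
Wq = 10.0/(17.9 × (17.9-10.0))
Wq = 10.0/(17.9 × 7.90)
Wq = 0.07072 hours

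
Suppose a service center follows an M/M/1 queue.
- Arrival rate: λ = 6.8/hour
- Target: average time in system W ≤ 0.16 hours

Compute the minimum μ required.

For M/M/1: W = 1/(μ-λ)
Need W ≤ 0.16, so 1/(μ-λ) ≤ 0.16
μ - λ ≥ 1/0.16 = 6.2500
μ ≥ 6.8 + 6.2500 = 13.0500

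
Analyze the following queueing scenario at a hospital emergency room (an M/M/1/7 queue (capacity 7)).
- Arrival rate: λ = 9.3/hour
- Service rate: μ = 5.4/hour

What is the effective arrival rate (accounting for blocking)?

ρ = λ/μ = 9.3/5.4 = 1.7222
P₀ = (1-ρ)/(1-ρ^(K+1)) = (1-1.7222)/(1-1.7222^8) = -0.7222/-76.3871 = 0.009454
P_K = P₀×ρ^K = 0.009454 × 1.7222^7 = 0.009454 × 44.9350 = 0.4248
λ_eff = λ(1-P_K) = 9.3 × (1 - 0.4248441) = 9.3 × 0.5751559 = 5.3489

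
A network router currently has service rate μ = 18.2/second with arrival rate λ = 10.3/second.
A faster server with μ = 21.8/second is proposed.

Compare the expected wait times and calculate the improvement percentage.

System 1: ρ₁ = 10.3/18.2 = 0.5659, W₁ = 1/(18.2-10.3) = 0.12658
System 2: ρ₂ = 10.3/21.8 = 0.4725, W₂ = 1/(21.8-10.3) = 0.086957
Improvement: (W₁-W₂)/W₁ = (0.12658-0.086957)/0.12658 = 31.30%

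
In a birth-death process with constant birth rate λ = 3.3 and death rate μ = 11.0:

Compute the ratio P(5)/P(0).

For constant rates: P(n)/P(0) = (λ/μ)^n
P(5)/P(0) = (3.3/11.0)^5 = 0.3000^5 = 0.002430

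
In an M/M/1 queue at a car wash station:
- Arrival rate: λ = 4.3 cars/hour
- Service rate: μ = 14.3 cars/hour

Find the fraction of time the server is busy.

Server utilization: ρ = λ/μ
ρ = 4.3/14.3 = 0.3007
The server is busy 30.07% of the time.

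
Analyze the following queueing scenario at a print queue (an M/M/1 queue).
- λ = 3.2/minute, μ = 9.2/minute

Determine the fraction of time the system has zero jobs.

ρ = λ/μ = 3.2/9.2 = 0.3478
P(0) = 1 - ρ = 1 - 0.3478 = 0.6522
The server is idle 65.22% of the time.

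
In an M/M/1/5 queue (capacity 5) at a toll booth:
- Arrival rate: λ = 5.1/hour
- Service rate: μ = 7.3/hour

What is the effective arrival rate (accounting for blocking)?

ρ = λ/μ = 5.1/7.3 = 0.69863
P₀ = (1-ρ)/(1-ρ^(K+1)) = (1-0.69863)/(1-0.69863^6) = 0.30137/0.88373 = 0.3410
P_K = P₀×ρ^K = 0.34102 × 0.69863^5 = 0.34102 × 0.16643 = 0.05676
λ_eff = λ(1-P_K) = 5.1 × (1 - 0.05676) = 5.1 × 0.94324 = 4.8105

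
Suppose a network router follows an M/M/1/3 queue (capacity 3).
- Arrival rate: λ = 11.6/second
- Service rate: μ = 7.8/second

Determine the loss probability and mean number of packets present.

ρ = λ/μ = 11.6/7.8 = 1.4872
P₀ = (1-ρ)/(1-ρ^(K+1)) = (1-1.4872)/(1-1.4872^4) = -0.4872/-3.8919 = 0.1252
P_K = P₀×ρ^K = 0.1252 × 1.4872^3 = 0.1252 × 3.2893 = 0.4118
Blocking probability P_3 = 0.4118 (41.18%)
L = ρ[1 - (K+1)ρ^K + Kρ^(K+1)] / [(1-ρ)(1-ρ^(K+1))]
L = 1.4872 × (1 - 4×3.28934 + 3×4.89190) / ((1 - 1.4872) × (1 - 4.89190)) = 1.9752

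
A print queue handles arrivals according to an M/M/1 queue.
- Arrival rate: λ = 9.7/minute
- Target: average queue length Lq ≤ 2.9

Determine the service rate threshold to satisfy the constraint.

For M/M/1: Lq = λ²/(μ(μ-λ))
Need Lq ≤ 2.9, i.e. μ(μ-λ) ≥ λ²/2.9
μ² - 9.7μ - 94.09/2.9 ≥ 0  →  μ² - 9.7μ - 32.44483 ≥ 0
Quadratic formula (positive root): μ = [λ + √(λ² + 4×32.44483)]/2
Discriminant: 94.09 + 4×32.44483 = 223.8693, √223.8693 = 14.96226
μ ≥ (9.7 + 14.96226)/2 = 12.3311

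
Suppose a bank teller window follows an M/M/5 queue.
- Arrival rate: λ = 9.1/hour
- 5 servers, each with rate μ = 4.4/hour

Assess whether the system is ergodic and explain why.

Stability requires ρ = λ/(cμ) < 1
ρ = 9.1/(5 × 4.4) = 9.1/22.00 = 0.4136
Since 0.4136 < 1, the system is STABLE.
The servers are busy 41.36% of the time.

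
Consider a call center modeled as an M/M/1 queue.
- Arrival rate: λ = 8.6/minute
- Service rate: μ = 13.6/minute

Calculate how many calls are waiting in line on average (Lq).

ρ = λ/μ = 8.6/13.6 = 0.6324
For M/M/1: Lq = λ²/(μ(μ-λ))
Lq = 73.96/(13.6 × 5.00)
Lq = 1.0876 calls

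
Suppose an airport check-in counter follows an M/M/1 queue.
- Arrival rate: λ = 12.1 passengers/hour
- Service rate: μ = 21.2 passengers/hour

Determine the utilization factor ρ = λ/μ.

Server utilization: ρ = λ/μ
ρ = 12.1/21.2 = 0.5708
The server is busy 57.08% of the time.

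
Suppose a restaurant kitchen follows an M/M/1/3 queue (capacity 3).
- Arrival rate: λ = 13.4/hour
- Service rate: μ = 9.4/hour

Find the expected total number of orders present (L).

ρ = λ/μ = 13.4/9.4 = 1.4255
P₀ = (1-ρ)/(1-ρ^(K+1)) = (1-1.4255)/(1-1.4255^4) = -0.4255/-3.1292 = 0.1360
P_K = P₀×ρ^K = 0.13598 × 1.4255^3 = 0.13598 × 2.8967 = 0.3939
L = ρ[1 - (K+1)ρ^K + Kρ^(K+1)] / [(1-ρ)(1-ρ^(K+1))]
L = 1.4255 × (1 - 4×2.89669 + 3×4.12923) / ((1 - 1.4255) × (1 - 4.12923)) = 1.9281 orders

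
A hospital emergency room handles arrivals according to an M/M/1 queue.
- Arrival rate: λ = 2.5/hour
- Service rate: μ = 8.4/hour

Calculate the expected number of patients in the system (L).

ρ = λ/μ = 2.5/8.4 = 0.2976
For M/M/1: L = λ/(μ-λ)
L = 2.5/(8.4-2.5) = 2.5/5.90
L = 0.4237 patients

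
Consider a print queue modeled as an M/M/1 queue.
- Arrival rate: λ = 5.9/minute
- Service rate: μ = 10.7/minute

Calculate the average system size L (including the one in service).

ρ = λ/μ = 5.9/10.7 = 0.5514
For M/M/1: L = λ/(μ-λ)
L = 5.9/(10.7-5.9) = 5.9/4.80
L = 1.2292 jobs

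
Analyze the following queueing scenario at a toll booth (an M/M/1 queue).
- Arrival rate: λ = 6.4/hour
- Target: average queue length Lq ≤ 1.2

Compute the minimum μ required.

For M/M/1: Lq = λ²/(μ(μ-λ))
Need Lq ≤ 1.2, i.e. μ(μ-λ) ≥ λ²/1.2
μ² - 6.4μ - 40.96/1.2 ≥ 0  →  μ² - 6.4μ - 34.13333 ≥ 0
Quadratic formula (positive root): μ = [λ + √(λ² + 4×34.13333)]/2
Discriminant: 40.96 + 4×34.13333 = 177.4933, √177.4933 = 13.3227
μ ≥ (6.4 + 13.3227)/2 = 9.8613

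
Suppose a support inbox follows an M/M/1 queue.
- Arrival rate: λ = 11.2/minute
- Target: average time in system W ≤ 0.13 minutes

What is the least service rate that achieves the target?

For M/M/1: W = 1/(μ-λ)
Need W ≤ 0.13, so 1/(μ-λ) ≤ 0.13
μ - λ ≥ 1/0.13 = 7.6923
μ ≥ 11.2 + 7.6923 = 18.8923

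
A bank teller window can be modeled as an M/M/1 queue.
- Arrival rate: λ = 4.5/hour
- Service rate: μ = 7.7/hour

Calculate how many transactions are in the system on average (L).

ρ = λ/μ = 4.5/7.7 = 0.5844
For M/M/1: L = λ/(μ-λ)
L = 4.5/(7.7-4.5) = 4.5/3.20
L = 1.4062 transactions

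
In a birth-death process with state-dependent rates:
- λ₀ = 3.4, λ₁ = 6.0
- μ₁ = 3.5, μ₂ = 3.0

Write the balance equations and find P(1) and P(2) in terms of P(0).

Balance equations:
State 0: λ₀P₀ = μ₁P₁ → P₁ = (λ₀/μ₁)P₀ = (3.4/3.5)P₀ = 0.9714P₀
State 1: P₂ = (λ₀λ₁)/(μ₁μ₂)P₀ = (3.4×6.0)/(3.5×3.0)P₀ = 1.9429P₀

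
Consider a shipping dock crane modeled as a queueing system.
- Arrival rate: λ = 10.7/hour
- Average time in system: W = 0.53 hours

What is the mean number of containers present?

Little's Law: L = λW
L = 10.7 × 0.53 = 5.6710 containers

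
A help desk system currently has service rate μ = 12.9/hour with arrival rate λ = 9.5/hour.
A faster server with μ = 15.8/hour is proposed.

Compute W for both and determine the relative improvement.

System 1: ρ₁ = 9.5/12.9 = 0.7364, W₁ = 1/(12.9-9.5) = 0.29412
System 2: ρ₂ = 9.5/15.8 = 0.6013, W₂ = 1/(15.8-9.5) = 0.15873
Improvement: (W₁-W₂)/W₁ = (0.29412-0.15873)/0.29412 = 46.03%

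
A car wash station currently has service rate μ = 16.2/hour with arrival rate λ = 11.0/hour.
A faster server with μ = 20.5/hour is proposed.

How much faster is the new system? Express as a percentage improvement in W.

System 1: ρ₁ = 11.0/16.2 = 0.6790, W₁ = 1/(16.2-11.0) = 0.192308
System 2: ρ₂ = 11.0/20.5 = 0.5366, W₂ = 1/(20.5-11.0) = 0.105263
Improvement: (W₁-W₂)/W₁ = (0.192308-0.105263)/0.192308 = 45.26%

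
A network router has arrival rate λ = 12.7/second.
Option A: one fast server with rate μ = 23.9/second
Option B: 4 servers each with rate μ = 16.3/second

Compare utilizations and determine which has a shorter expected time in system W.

Option A: single server μ = 23.9 (M/M/1)
  ρ_A = 12.7/23.9 = 0.5314
  W_A = 1/(μ-λ) = 1/(23.9-12.7) = 1/11.20 = 0.08929

Option B: 4 servers μ = 16.3 (M/M/4)
  ρ_B = λ/(cμ) = 12.7/(4×16.3) = 0.1948
  Offered load a = λ/μ = cρ = 12.7/16.3 = 0.7791
  P₀ = [ Σₙ₌₀^3 aⁿ/n! + a^4/(4!(1-ρ)) ]⁻¹
  Σ = a^0/0! + a^1/1! + a^2/2! + a^3/3! = 1.0000 + 0.77914 + 0.30353 + 0.078831 = 2.1615
  a^4/(4!(1-ρ)) = 0.3685/(24 × 0.8052) = 0.01907
  P₀ = 1/(2.1615 + 0.01907) = 0.4586
  Lq = P₀·a^4·ρ / (4!(1-ρ)²) = 0.45860 × 0.36852 × 0.19479 / (24 × 0.64837) = 0.002116
  Wq_B = Lq/λ = 0.002116/12.7 = 0.0001666
  W_B = Wq_B + 1/μ = 0.0001666 + 0.06135 = 0.06152

Since W_B = 0.06152 < W_A = 0.08929, Option B (multiple servers) has the shorter time in system.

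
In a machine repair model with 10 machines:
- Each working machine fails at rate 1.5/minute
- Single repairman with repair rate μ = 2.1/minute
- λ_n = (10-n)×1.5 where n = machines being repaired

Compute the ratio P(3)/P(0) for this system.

P(3)/P(0) = ∏_{i=0}^{3-1} λ_i/μ_{i+1}
= (10-0)×1.5/2.1 × (10-1)×1.5/2.1 × (10-2)×1.5/2.1
= 262.3907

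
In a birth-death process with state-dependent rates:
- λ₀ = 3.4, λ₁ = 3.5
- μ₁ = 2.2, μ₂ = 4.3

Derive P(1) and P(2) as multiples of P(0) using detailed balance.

Balance equations:
State 0: λ₀P₀ = μ₁P₁ → P₁ = (λ₀/μ₁)P₀ = (3.4/2.2)P₀ = 1.5455P₀
State 1: P₂ = (λ₀λ₁)/(μ₁μ₂)P₀ = (3.4×3.5)/(2.2×4.3)P₀ = 1.2579P₀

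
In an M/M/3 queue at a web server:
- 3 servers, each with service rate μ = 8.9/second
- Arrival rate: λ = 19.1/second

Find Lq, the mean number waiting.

Traffic intensity: ρ = λ/(cμ) = 19.1/(3×8.9) = 0.7154
Since ρ = 0.7154 < 1, system is stable.
Offered load a = λ/μ = cρ = 19.1/8.9 = 2.1461
P₀ = [ Σₙ₌₀^2 aⁿ/n! + a^3/(3!(1-ρ)) ]⁻¹
Σ = a^0/0! + a^1/1! + a^2/2! = 1.0000 + 2.1461 + 2.3028 = 5.4489
a^3/(3!(1-ρ)) = 9.88394/(6 × 0.284644) = 5.7873
P₀ = 1/(5.4489 + 5.7873) = 0.08900
Lq = P₀·a^3·ρ / (3!(1-ρ)²) = 0.088998 × 9.8839 × 0.71536 / (6 × 0.081022) = 1.2944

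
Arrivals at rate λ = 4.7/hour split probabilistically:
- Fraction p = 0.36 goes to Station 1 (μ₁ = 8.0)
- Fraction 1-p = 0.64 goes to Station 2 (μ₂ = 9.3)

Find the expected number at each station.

Effective rates: λ₁ = 4.7×0.36 = 1.692, λ₂ = 4.7×0.64 = 3.008
Station 1: ρ₁ = 1.692/8.0 = 0.2115, L₁ = ρ₁/(1-ρ₁) = 0.2115/(1-0.2115) = 0.2682
Station 2: ρ₂ = 3.008/9.3 = 0.32344, L₂ = ρ₂/(1-ρ₂) = 0.32344/(1-0.32344) = 0.4781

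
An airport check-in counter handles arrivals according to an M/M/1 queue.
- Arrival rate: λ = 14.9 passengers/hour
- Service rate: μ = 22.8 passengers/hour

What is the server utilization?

Server utilization: ρ = λ/μ
ρ = 14.9/22.8 = 0.6535
The server is busy 65.35% of the time.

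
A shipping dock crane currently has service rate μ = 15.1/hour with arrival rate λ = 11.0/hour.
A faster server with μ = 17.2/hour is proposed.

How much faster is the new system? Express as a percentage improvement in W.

System 1: ρ₁ = 11.0/15.1 = 0.7285, W₁ = 1/(15.1-11.0) = 0.2439
System 2: ρ₂ = 11.0/17.2 = 0.6395, W₂ = 1/(17.2-11.0) = 0.1613
Improvement: (W₁-W₂)/W₁ = (0.2439-0.1613)/0.2439 = 33.87%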